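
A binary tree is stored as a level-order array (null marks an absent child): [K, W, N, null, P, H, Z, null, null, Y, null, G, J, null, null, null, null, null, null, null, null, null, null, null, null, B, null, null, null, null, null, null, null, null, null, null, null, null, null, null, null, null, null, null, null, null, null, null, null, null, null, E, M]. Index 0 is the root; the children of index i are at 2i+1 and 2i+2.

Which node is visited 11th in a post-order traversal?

N

Post-order visits the left subtree, then the right subtree, then the node.
At K: go left to W.
  At W: no left child.
  At W: go right to P.
    At P: go left to Y.
      Y is a leaf — visit Y.
    At P: no right child.
    Visit P.
  Visit W.
At K: go right to N.
  At N: go left to H.
    At H: go left to G.
      G is a leaf — visit G.
    At H: go right to J.
      At J: go left to B.
        At B: go left to E.
          E is a leaf — visit E.
        At B: go right to M.
          M is a leaf — visit M.
        Visit B.
      At J: no right child.
      Visit J.
    Visit H.
  At N: go right to Z.
    Z is a leaf — visit Z.
  Visit N.
Visit K.
Full post-order sequence: Y, P, W, G, E, M, B, J, H, Z, N, K.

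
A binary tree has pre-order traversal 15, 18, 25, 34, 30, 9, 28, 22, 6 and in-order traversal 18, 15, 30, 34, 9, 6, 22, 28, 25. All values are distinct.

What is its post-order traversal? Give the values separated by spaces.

The first element of pre-order is the root; it splits in-order into left and right subtrees.
Root 15: left subtree has 1 node {18}, right has 7 {30, 34, 9, 6, 22, 28, 25}.
  Root 25: left subtree has 6 nodes {30, 34, 9, 6, 22, 28}, right has 0 { }.
    Root 34: left subtree has 1 node {30}, right has 4 {9, 6, 22, 28}.
      Root 9: left subtree has 0 nodes { }, right has 3 {6, 22, 28}.
        Root 28: left subtree has 2 nodes {6, 22}, right has 0 { }.
          Root 22: left subtree has 1 node {6}, right has 0 { }.

18 30 6 22 28 9 34 25 15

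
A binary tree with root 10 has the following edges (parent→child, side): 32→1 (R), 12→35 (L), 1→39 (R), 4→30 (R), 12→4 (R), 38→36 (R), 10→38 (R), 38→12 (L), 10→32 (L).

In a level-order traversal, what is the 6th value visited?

Level-order visits nodes level by level from the root, left to right within each level.
Level 0: 10
Level 1: 32, 38
Level 2: 1, 12, 36
Level 3: 39, 35, 4
Level 4: 30
Full level-order sequence: 10, 32, 38, 1, 12, 36, 39, 35, 4, 30.

36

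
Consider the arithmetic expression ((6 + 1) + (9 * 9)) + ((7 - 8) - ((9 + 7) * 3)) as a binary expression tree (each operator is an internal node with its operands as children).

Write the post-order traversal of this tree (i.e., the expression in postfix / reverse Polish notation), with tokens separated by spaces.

6 1 + 9 9 * + 7 8 - 9 7 + 3 * - +

Post-order on an expression tree gives postfix notation: for each operator, emit left operand, right operand, then the operator.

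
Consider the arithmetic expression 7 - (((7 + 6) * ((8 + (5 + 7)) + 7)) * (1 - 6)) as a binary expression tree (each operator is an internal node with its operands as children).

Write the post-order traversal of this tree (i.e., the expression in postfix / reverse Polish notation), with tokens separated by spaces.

7 7 6 + 8 5 7 + + 7 + * 1 6 - * -

Post-order on an expression tree gives postfix notation: for each operator, emit left operand, right operand, then the operator.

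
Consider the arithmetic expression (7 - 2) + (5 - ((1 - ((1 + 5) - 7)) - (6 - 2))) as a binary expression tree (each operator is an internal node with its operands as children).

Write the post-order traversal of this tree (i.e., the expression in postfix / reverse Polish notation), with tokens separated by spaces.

Post-order on an expression tree gives postfix notation: for each operator, emit left operand, right operand, then the operator.

7 2 - 5 1 1 5 + 7 - - 6 2 - - - +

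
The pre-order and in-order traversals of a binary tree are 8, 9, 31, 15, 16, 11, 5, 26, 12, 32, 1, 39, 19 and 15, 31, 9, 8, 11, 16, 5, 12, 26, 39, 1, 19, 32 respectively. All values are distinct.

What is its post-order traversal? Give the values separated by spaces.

The first element of pre-order is the root; it splits in-order into left and right subtrees.
Root 8: left subtree has 3 nodes {15, 31, 9}, right has 9 {11, 16, 5, 12, 26, 39, 1, 19, 32}.
  Root 9: left subtree has 2 nodes {15, 31}, right has 0 { }.
    Root 31: left subtree has 1 node {15}, right has 0 { }.
  Root 16: left subtree has 1 node {11}, right has 7 {5, 12, 26, 39, 1, 19, 32}.
    Root 5: left subtree has 0 nodes { }, right has 6 {12, 26, 39, 1, 19, 32}.
      Root 26: left subtree has 1 node {12}, right has 4 {39, 1, 19, 32}.
        Root 32: left subtree has 3 nodes {39, 1, 19}, right has 0 { }.
          Root 1: left subtree has 1 node {39}, right has 1 {19}.

15 31 9 11 12 39 19 1 32 26 5 16 8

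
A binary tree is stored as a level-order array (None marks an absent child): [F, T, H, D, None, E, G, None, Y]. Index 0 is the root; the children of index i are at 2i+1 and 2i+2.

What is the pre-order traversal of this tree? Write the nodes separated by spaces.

Pre-order visits the node, then its left subtree, then its right subtree.
Visit F.
At F: go left to T.
  Visit T.
  At T: go left to D.
    Visit D.
    At D: no left child.
    At D: go right to Y.
      Y is a leaf — visit Y.
  At T: no right child.
At F: go right to H.
  Visit H.
  At H: go left to E.
    E is a leaf — visit E.
  At H: go right to G.
    G is a leaf — visit G.

F T D Y H E G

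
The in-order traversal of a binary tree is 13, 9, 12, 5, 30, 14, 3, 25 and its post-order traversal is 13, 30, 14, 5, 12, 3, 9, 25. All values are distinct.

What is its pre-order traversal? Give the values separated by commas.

25, 9, 13, 3, 12, 5, 14, 30

The last element of post-order is the root; it splits in-order into left and right subtrees.
Root 25: left subtree has 7 nodes {13, 9, 12, 5, 30, 14, 3}, right has 0 { }.
  Root 9: left subtree has 1 node {13}, right has 5 {12, 5, 30, 14, 3}.
    Root 3: left subtree has 4 nodes {12, 5, 30, 14}, right has 0 { }.
      Root 12: left subtree has 0 nodes { }, right has 3 {5, 30, 14}.
        Root 5: left subtree has 0 nodes { }, right has 2 {30, 14}.
          Root 14: left subtree has 1 node {30}, right has 0 { }.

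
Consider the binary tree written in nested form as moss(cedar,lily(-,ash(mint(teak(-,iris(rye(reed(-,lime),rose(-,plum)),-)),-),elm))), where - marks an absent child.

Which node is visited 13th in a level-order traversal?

Level-order visits nodes level by level from the root, left to right within each level.
Level 0: moss
Level 1: cedar, lily
Level 2: ash
Level 3: mint, elm
Level 4: teak
Level 5: iris
Level 6: rye
Level 7: reed, rose
Level 8: lime, plum
Full level-order sequence: moss, cedar, lily, ash, mint, elm, teak, iris, rye, reed, rose, lime, plum.

plum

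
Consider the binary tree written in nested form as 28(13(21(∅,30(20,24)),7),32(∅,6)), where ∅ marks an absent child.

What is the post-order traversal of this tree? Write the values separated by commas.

Post-order visits the left subtree, then the right subtree, then the node.
At 28: go left to 13.
  At 13: go left to 21.
    At 21: no left child.
    At 21: go right to 30.
      At 30: go left to 20.
        20 is a leaf — visit 20.
      At 30: go right to 24.
        24 is a leaf — visit 24.
      Visit 30.
    Visit 21.
  At 13: go right to 7.
    7 is a leaf — visit 7.
  Visit 13.
At 28: go right to 32.
  At 32: no left child.
  At 32: go right to 6.
    6 is a leaf — visit 6.
  Visit 32.
Visit 28.

20, 24, 30, 21, 7, 13, 6, 32, 28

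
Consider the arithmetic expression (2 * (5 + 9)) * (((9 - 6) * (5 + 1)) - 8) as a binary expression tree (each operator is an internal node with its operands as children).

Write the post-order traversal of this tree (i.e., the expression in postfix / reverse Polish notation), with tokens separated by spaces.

Post-order on an expression tree gives postfix notation: for each operator, emit left operand, right operand, then the operator.

2 5 9 + * 9 6 - 5 1 + * 8 - *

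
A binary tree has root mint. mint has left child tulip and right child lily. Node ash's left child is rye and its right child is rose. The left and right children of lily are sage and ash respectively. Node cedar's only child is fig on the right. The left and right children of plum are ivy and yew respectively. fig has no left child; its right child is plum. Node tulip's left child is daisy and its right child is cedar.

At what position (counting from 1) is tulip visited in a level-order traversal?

2

Level-order visits nodes level by level from the root, left to right within each level.
Level 0: mint
Level 1: tulip, lily
Level 2: daisy, cedar, sage, ash
Level 3: fig, rye, rose
Level 4: plum
Level 5: ivy, yew
Full level-order sequence: mint, tulip, lily, daisy, cedar, sage, ash, fig, rye, rose, plum, ivy, yew.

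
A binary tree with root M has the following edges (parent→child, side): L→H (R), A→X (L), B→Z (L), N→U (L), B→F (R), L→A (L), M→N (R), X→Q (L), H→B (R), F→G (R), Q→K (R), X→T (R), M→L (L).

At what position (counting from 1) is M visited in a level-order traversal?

1

Level-order visits nodes level by level from the root, left to right within each level.
Level 0: M
Level 1: L, N
Level 2: A, H, U
Level 3: X, B
Level 4: Q, T, Z, F
Level 5: K, G
Full level-order sequence: M, L, N, A, H, U, X, B, Q, T, Z, F, K, G.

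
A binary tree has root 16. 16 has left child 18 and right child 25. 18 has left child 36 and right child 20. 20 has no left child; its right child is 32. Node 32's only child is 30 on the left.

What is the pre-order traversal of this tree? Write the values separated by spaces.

Pre-order visits the node, then its left subtree, then its right subtree.
Visit 16.
At 16: go left to 18.
  Visit 18.
  At 18: go left to 36.
    36 is a leaf — visit 36.
  At 18: go right to 20.
    Visit 20.
    At 20: no left child.
    At 20: go right to 32.
      Visit 32.
      At 32: go left to 30.
        30 is a leaf — visit 30.
      At 32: no right child.
At 16: go right to 25.
  25 is a leaf — visit 25.

16 18 36 20 32 30 25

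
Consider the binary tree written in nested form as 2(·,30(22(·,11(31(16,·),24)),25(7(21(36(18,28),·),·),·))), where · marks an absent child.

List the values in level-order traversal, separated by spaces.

2 30 22 25 11 7 31 24 21 16 36 18 28

Level-order visits nodes level by level from the root, left to right within each level.
Level 0: 2
Level 1: 30
Level 2: 22, 25
Level 3: 11, 7
Level 4: 31, 24, 21
Level 5: 16, 36
Level 6: 18, 28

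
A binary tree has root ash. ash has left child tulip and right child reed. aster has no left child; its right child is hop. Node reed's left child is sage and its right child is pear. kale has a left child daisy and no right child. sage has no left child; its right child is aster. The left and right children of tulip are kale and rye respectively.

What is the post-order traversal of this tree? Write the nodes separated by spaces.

Post-order visits the left subtree, then the right subtree, then the node.
At ash: go left to tulip.
  At tulip: go left to kale.
    At kale: go left to daisy.
      daisy is a leaf — visit daisy.
    At kale: no right child.
    Visit kale.
  At tulip: go right to rye.
    rye is a leaf — visit rye.
  Visit tulip.
At ash: go right to reed.
  At reed: go left to sage.
    At sage: no left child.
    At sage: go right to aster.
      At aster: no left child.
      At aster: go right to hop.
        hop is a leaf — visit hop.
      Visit aster.
    Visit sage.
  At reed: go right to pear.
    pear is a leaf — visit pear.
  Visit reed.
Visit ash.

daisy kale rye tulip hop aster sage pear reed ash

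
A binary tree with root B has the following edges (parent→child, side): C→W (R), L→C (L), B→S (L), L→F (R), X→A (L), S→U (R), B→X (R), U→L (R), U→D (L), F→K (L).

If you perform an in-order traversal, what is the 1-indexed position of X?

In-order visits the left subtree, then the node, then the right subtree.
At B: go left to S.
  At S: no left child.
  Visit S.
  At S: go right to U.
    At U: go left to D.
      D is a leaf — visit D.
    Visit U.
    At U: go right to L.
      At L: go left to C.
        At C: no left child.
        Visit C.
        At C: go right to W.
          W is a leaf — visit W.
      Visit L.
      At L: go right to F.
        At F: go left to K.
          K is a leaf — visit K.
        Visit F.
        At F: no right child.
Visit B.
At B: go right to X.
  At X: go left to A.
    A is a leaf — visit A.
  Visit X.
  At X: no right child.
Full in-order sequence: S, D, U, C, W, L, K, F, B, A, X.

11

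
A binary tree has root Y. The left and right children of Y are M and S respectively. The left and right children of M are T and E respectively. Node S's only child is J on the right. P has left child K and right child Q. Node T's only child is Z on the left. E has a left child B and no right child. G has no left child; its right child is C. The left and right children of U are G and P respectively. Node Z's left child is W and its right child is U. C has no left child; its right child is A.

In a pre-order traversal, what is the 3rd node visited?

Pre-order visits the node, then its left subtree, then its right subtree.
Visit Y.
At Y: go left to M.
  Visit M.
  At M: go left to T.
    Visit T.
    At T: go left to Z.
      Visit Z.
      At Z: go left to W.
        W is a leaf — visit W.
      At Z: go right to U.
        Visit U.
        At U: go left to G.
          Visit G.
          At G: no left child.
          At G: go right to C.
            Visit C.
            At C: no left child.
            At C: go right to A.
              A is a leaf — visit A.
        At U: go right to P.
          Visit P.
          At P: go left to K.
            K is a leaf — visit K.
          At P: go right to Q.
            Q is a leaf — visit Q.
    At T: no right child.
  At M: go right to E.
    Visit E.
    At E: go left to B.
      B is a leaf — visit B.
    At E: no right child.
At Y: go right to S.
  Visit S.
  At S: no left child.
  At S: go right to J.
    J is a leaf — visit J.
Full pre-order sequence: Y, M, T, Z, W, U, G, C, A, P, K, Q, E, B, S, J.

T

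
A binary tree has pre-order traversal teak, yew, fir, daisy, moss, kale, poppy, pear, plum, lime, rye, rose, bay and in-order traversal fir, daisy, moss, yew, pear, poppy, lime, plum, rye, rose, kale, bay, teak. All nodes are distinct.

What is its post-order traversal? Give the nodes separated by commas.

moss, daisy, fir, pear, lime, rose, rye, plum, poppy, bay, kale, yew, teak

The first element of pre-order is the root; it splits in-order into left and right subtrees.
Root teak: left subtree has 12 nodes {fir, daisy, moss, yew, pear, poppy, lime, plum, rye, rose, kale, bay}, right has 0 { }.
  Root yew: left subtree has 3 nodes {fir, daisy, moss}, right has 8 {pear, poppy, lime, plum, rye, rose, kale, bay}.
    Root fir: left subtree has 0 nodes { }, right has 2 {daisy, moss}.
      Root daisy: left subtree has 0 nodes { }, right has 1 {moss}.
    Root kale: left subtree has 6 nodes {pear, poppy, lime, plum, rye, rose}, right has 1 {bay}.
      Root poppy: left subtree has 1 node {pear}, right has 4 {lime, plum, rye, rose}.
        Root plum: left subtree has 1 node {lime}, right has 2 {rye, rose}.
          Root rye: left subtree has 0 nodes { }, right has 1 {rose}.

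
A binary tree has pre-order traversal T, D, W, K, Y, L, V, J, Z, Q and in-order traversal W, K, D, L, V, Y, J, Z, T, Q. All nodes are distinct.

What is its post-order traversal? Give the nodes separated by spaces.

K W V L Z J Y D Q T

The first element of pre-order is the root; it splits in-order into left and right subtrees.
Root T: left subtree has 8 nodes {W, K, D, L, V, Y, J, Z}, right has 1 {Q}.
  Root D: left subtree has 2 nodes {W, K}, right has 5 {L, V, Y, J, Z}.
    Root W: left subtree has 0 nodes { }, right has 1 {K}.
    Root Y: left subtree has 2 nodes {L, V}, right has 2 {J, Z}.
      Root L: left subtree has 0 nodes { }, right has 1 {V}.
      Root J: left subtree has 0 nodes { }, right has 1 {Z}.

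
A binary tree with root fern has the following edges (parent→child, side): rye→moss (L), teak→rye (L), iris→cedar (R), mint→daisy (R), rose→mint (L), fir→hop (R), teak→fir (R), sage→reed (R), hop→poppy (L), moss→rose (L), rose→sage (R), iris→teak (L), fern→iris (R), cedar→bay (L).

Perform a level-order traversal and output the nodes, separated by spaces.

fern iris teak cedar rye fir bay moss hop rose poppy mint sage daisy reed

Level-order visits nodes level by level from the root, left to right within each level.
Level 0: fern
Level 1: iris
Level 2: teak, cedar
Level 3: rye, fir, bay
Level 4: moss, hop
Level 5: rose, poppy
Level 6: mint, sage
Level 7: daisy, reed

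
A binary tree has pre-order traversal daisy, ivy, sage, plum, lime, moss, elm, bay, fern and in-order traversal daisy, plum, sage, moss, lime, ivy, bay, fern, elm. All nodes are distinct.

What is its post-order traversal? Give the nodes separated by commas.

The first element of pre-order is the root; it splits in-order into left and right subtrees.
Root daisy: left subtree has 0 nodes { }, right has 8 {plum, sage, moss, lime, ivy, bay, fern, elm}.
  Root ivy: left subtree has 4 nodes {plum, sage, moss, lime}, right has 3 {bay, fern, elm}.
    Root sage: left subtree has 1 node {plum}, right has 2 {moss, lime}.
      Root lime: left subtree has 1 node {moss}, right has 0 { }.
    Root elm: left subtree has 2 nodes {bay, fern}, right has 0 { }.
      Root bay: left subtree has 0 nodes { }, right has 1 {fern}.

plum, moss, lime, sage, fern, bay, elm, ivy, daisy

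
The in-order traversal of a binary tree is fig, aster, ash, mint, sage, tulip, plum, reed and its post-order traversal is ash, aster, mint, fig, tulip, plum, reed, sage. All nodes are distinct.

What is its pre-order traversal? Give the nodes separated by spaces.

sage fig mint aster ash reed plum tulip

The last element of post-order is the root; it splits in-order into left and right subtrees.
Root sage: left subtree has 4 nodes {fig, aster, ash, mint}, right has 3 {tulip, plum, reed}.
  Root fig: left subtree has 0 nodes { }, right has 3 {aster, ash, mint}.
    Root mint: left subtree has 2 nodes {aster, ash}, right has 0 { }.
      Root aster: left subtree has 0 nodes { }, right has 1 {ash}.
  Root reed: left subtree has 2 nodes {tulip, plum}, right has 0 { }.
    Root plum: left subtree has 1 node {tulip}, right has 0 { }.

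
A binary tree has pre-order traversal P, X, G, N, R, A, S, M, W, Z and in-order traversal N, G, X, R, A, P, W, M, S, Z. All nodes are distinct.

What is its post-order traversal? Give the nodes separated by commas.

The first element of pre-order is the root; it splits in-order into left and right subtrees.
Root P: left subtree has 5 nodes {N, G, X, R, A}, right has 4 {W, M, S, Z}.
  Root X: left subtree has 2 nodes {N, G}, right has 2 {R, A}.
    Root G: left subtree has 1 node {N}, right has 0 { }.
    Root R: left subtree has 0 nodes { }, right has 1 {A}.
  Root S: left subtree has 2 nodes {W, M}, right has 1 {Z}.
    Root M: left subtree has 1 node {W}, right has 0 { }.

N, G, A, R, X, W, M, Z, S, P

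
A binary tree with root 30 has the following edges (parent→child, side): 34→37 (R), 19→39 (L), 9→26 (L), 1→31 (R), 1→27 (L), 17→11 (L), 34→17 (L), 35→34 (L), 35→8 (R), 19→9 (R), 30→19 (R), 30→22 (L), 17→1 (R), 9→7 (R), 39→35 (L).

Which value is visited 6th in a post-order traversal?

Post-order visits the left subtree, then the right subtree, then the node.
At 30: go left to 22.
  22 is a leaf — visit 22.
At 30: go right to 19.
  At 19: go left to 39.
    At 39: go left to 35.
      At 35: go left to 34.
        At 34: go left to 17.
          At 17: go left to 11.
            11 is a leaf — visit 11.
          At 17: go right to 1.
            At 1: go left to 27.
              27 is a leaf — visit 27.
            At 1: go right to 31.
              31 is a leaf — visit 31.
            Visit 1.
          Visit 17.
        At 34: go right to 37.
          37 is a leaf — visit 37.
        Visit 34.
      At 35: go right to 8.
        8 is a leaf — visit 8.
      Visit 35.
    At 39: no right child.
    Visit 39.
  At 19: go right to 9.
    At 9: go left to 26.
      26 is a leaf — visit 26.
    At 9: go right to 7.
      7 is a leaf — visit 7.
    Visit 9.
  Visit 19.
Visit 30.
Full post-order sequence: 22, 11, 27, 31, 1, 17, 37, 34, 8, 35, 39, 26, 7, 9, 19, 30.

17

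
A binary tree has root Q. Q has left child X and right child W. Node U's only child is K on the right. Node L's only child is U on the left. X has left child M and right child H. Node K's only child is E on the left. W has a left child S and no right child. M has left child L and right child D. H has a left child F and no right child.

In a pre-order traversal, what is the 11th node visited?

W

Pre-order visits the node, then its left subtree, then its right subtree.
Visit Q.
At Q: go left to X.
  Visit X.
  At X: go left to M.
    Visit M.
    At M: go left to L.
      Visit L.
      At L: go left to U.
        Visit U.
        At U: no left child.
        At U: go right to K.
          Visit K.
          At K: go left to E.
            E is a leaf — visit E.
          At K: no right child.
      At L: no right child.
    At M: go right to D.
      D is a leaf — visit D.
  At X: go right to H.
    Visit H.
    At H: go left to F.
      F is a leaf — visit F.
    At H: no right child.
At Q: go right to W.
  Visit W.
  At W: go left to S.
    S is a leaf — visit S.
  At W: no right child.
Full pre-order sequence: Q, X, M, L, U, K, E, D, H, F, W, S.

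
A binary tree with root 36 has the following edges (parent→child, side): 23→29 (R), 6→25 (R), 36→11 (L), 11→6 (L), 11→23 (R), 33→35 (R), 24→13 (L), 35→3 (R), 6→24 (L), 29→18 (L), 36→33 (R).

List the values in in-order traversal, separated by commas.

13, 24, 6, 25, 11, 23, 18, 29, 36, 33, 35, 3

In-order visits the left subtree, then the node, then the right subtree.
At 36: go left to 11.
  At 11: go left to 6.
    At 6: go left to 24.
      At 24: go left to 13.
        13 is a leaf — visit 13.
      Visit 24.
      At 24: no right child.
    Visit 6.
    At 6: go right to 25.
      25 is a leaf — visit 25.
  Visit 11.
  At 11: go right to 23.
    At 23: no left child.
    Visit 23.
    At 23: go right to 29.
      At 29: go left to 18.
        18 is a leaf — visit 18.
      Visit 29.
      At 29: no right child.
Visit 36.
At 36: go right to 33.
  At 33: no left child.
  Visit 33.
  At 33: go right to 35.
    At 35: no left child.
    Visit 35.
    At 35: go right to 3.
      3 is a leaf — visit 3.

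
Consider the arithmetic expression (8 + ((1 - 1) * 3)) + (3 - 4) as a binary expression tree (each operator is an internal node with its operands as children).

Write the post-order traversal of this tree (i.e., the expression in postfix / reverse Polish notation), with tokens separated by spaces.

Post-order on an expression tree gives postfix notation: for each operator, emit left operand, right operand, then the operator.

8 1 1 - 3 * + 3 4 - +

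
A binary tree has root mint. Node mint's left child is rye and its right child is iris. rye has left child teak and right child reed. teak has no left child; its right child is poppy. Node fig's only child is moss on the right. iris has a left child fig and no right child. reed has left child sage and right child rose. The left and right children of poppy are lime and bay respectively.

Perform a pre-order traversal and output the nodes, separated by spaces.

mint rye teak poppy lime bay reed sage rose iris fig moss

Pre-order visits the node, then its left subtree, then its right subtree.
Visit mint.
At mint: go left to rye.
  Visit rye.
  At rye: go left to teak.
    Visit teak.
    At teak: no left child.
    At teak: go right to poppy.
      Visit poppy.
      At poppy: go left to lime.
        lime is a leaf — visit lime.
      At poppy: go right to bay.
        bay is a leaf — visit bay.
  At rye: go right to reed.
    Visit reed.
    At reed: go left to sage.
      sage is a leaf — visit sage.
    At reed: go right to rose.
      rose is a leaf — visit rose.
At mint: go right to iris.
  Visit iris.
  At iris: go left to fig.
    Visit fig.
    At fig: no left child.
    At fig: go right to moss.
      moss is a leaf — visit moss.
  At iris: no right child.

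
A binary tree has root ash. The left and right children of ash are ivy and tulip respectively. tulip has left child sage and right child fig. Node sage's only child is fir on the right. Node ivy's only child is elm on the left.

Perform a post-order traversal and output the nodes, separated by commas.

Post-order visits the left subtree, then the right subtree, then the node.
At ash: go left to ivy.
  At ivy: go left to elm.
    elm is a leaf — visit elm.
  At ivy: no right child.
  Visit ivy.
At ash: go right to tulip.
  At tulip: go left to sage.
    At sage: no left child.
    At sage: go right to fir.
      fir is a leaf — visit fir.
    Visit sage.
  At tulip: go right to fig.
    fig is a leaf — visit fig.
  Visit tulip.
Visit ash.

elm, ivy, fir, sage, fig, tulip, ash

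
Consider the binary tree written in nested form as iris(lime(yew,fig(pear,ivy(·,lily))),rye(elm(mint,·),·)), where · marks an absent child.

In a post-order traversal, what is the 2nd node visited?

pear

Post-order visits the left subtree, then the right subtree, then the node.
At iris: go left to lime.
  At lime: go left to yew.
    yew is a leaf — visit yew.
  At lime: go right to fig.
    At fig: go left to pear.
      pear is a leaf — visit pear.
    At fig: go right to ivy.
      At ivy: no left child.
      At ivy: go right to lily.
        lily is a leaf — visit lily.
      Visit ivy.
    Visit fig.
  Visit lime.
At iris: go right to rye.
  At rye: go left to elm.
    At elm: go left to mint.
      mint is a leaf — visit mint.
    At elm: no right child.
    Visit elm.
  At rye: no right child.
  Visit rye.
Visit iris.
Full post-order sequence: yew, pear, lily, ivy, fig, lime, mint, elm, rye, iris.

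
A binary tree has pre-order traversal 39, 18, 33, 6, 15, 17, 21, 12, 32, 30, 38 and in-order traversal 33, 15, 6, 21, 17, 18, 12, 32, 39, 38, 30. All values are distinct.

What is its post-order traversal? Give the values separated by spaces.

15 21 17 6 33 32 12 18 38 30 39

The first element of pre-order is the root; it splits in-order into left and right subtrees.
Root 39: left subtree has 8 nodes {33, 15, 6, 21, 17, 18, 12, 32}, right has 2 {38, 30}.
  Root 18: left subtree has 5 nodes {33, 15, 6, 21, 17}, right has 2 {12, 32}.
    Root 33: left subtree has 0 nodes { }, right has 4 {15, 6, 21, 17}.
      Root 6: left subtree has 1 node {15}, right has 2 {21, 17}.
        Root 17: left subtree has 1 node {21}, right has 0 { }.
    Root 12: left subtree has 0 nodes { }, right has 1 {32}.
  Root 30: left subtree has 1 node {38}, right has 0 { }.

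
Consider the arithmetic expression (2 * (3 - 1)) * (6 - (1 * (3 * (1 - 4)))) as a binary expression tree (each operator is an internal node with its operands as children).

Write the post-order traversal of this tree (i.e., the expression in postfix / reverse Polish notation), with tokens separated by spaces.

2 3 1 - * 6 1 3 1 4 - * * - *

Post-order on an expression tree gives postfix notation: for each operator, emit left operand, right operand, then the operator.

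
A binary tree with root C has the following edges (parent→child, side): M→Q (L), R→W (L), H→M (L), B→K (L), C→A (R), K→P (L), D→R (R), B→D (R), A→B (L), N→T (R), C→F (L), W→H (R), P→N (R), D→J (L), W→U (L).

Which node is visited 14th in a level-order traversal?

Level-order visits nodes level by level from the root, left to right within each level.
Level 0: C
Level 1: F, A
Level 2: B
Level 3: K, D
Level 4: P, J, R
Level 5: N, W
Level 6: T, U, H
Level 7: M
Level 8: Q
Full level-order sequence: C, F, A, B, K, D, P, J, R, N, W, T, U, H, M, Q.

H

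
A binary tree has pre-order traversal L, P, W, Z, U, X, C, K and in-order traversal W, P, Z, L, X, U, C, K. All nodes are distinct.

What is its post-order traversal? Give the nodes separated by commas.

The first element of pre-order is the root; it splits in-order into left and right subtrees.
Root L: left subtree has 3 nodes {W, P, Z}, right has 4 {X, U, C, K}.
  Root P: left subtree has 1 node {W}, right has 1 {Z}.
  Root U: left subtree has 1 node {X}, right has 2 {C, K}.
    Root C: left subtree has 0 nodes { }, right has 1 {K}.

W, Z, P, X, K, C, U, L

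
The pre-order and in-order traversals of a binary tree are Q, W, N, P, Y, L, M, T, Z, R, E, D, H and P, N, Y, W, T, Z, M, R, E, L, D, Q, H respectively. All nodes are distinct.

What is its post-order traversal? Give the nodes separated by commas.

P, Y, N, Z, T, E, R, M, D, L, W, H, Q

The first element of pre-order is the root; it splits in-order into left and right subtrees.
Root Q: left subtree has 11 nodes {P, N, Y, W, T, Z, M, R, E, L, D}, right has 1 {H}.
  Root W: left subtree has 3 nodes {P, N, Y}, right has 7 {T, Z, M, R, E, L, D}.
    Root N: left subtree has 1 node {P}, right has 1 {Y}.
    Root L: left subtree has 5 nodes {T, Z, M, R, E}, right has 1 {D}.
      Root M: left subtree has 2 nodes {T, Z}, right has 2 {R, E}.
        Root T: left subtree has 0 nodes { }, right has 1 {Z}.
        Root R: left subtree has 0 nodes { }, right has 1 {E}.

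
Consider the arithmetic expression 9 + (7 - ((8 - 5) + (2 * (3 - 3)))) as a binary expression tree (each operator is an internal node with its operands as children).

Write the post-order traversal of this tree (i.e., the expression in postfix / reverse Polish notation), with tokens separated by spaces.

9 7 8 5 - 2 3 3 - * + - +

Post-order on an expression tree gives postfix notation: for each operator, emit left operand, right operand, then the operator.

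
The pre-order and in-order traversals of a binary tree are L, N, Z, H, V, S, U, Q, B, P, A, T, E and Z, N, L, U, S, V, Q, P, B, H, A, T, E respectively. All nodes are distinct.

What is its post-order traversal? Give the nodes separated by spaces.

Z N U S P B Q V E T A H L

The first element of pre-order is the root; it splits in-order into left and right subtrees.
Root L: left subtree has 2 nodes {Z, N}, right has 10 {U, S, V, Q, P, B, H, A, T, E}.
  Root N: left subtree has 1 node {Z}, right has 0 { }.
  Root H: left subtree has 6 nodes {U, S, V, Q, P, B}, right has 3 {A, T, E}.
    Root V: left subtree has 2 nodes {U, S}, right has 3 {Q, P, B}.
      Root S: left subtree has 1 node {U}, right has 0 { }.
      Root Q: left subtree has 0 nodes { }, right has 2 {P, B}.
        Root B: left subtree has 1 node {P}, right has 0 { }.
    Root A: left subtree has 0 nodes { }, right has 2 {T, E}.
      Root T: left subtree has 0 nodes { }, right has 1 {E}.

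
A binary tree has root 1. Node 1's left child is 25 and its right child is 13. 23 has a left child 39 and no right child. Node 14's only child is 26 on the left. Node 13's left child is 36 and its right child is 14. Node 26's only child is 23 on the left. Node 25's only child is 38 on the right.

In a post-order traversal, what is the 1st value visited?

Post-order visits the left subtree, then the right subtree, then the node.
At 1: go left to 25.
  At 25: no left child.
  At 25: go right to 38.
    38 is a leaf — visit 38.
  Visit 25.
At 1: go right to 13.
  At 13: go left to 36.
    36 is a leaf — visit 36.
  At 13: go right to 14.
    At 14: go left to 26.
      At 26: go left to 23.
        At 23: go left to 39.
          39 is a leaf — visit 39.
        At 23: no right child.
        Visit 23.
      At 26: no right child.
      Visit 26.
    At 14: no right child.
    Visit 14.
  Visit 13.
Visit 1.
Full post-order sequence: 38, 25, 36, 39, 23, 26, 14, 13, 1.

38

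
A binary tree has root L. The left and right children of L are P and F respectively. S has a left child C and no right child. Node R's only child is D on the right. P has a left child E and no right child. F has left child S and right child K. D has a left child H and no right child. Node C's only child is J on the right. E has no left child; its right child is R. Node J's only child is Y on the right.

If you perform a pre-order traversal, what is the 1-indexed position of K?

12

Pre-order visits the node, then its left subtree, then its right subtree.
Visit L.
At L: go left to P.
  Visit P.
  At P: go left to E.
    Visit E.
    At E: no left child.
    At E: go right to R.
      Visit R.
      At R: no left child.
      At R: go right to D.
        Visit D.
        At D: go left to H.
          H is a leaf — visit H.
        At D: no right child.
  At P: no right child.
At L: go right to F.
  Visit F.
  At F: go left to S.
    Visit S.
    At S: go left to C.
      Visit C.
      At C: no left child.
      At C: go right to J.
        Visit J.
        At J: no left child.
        At J: go right to Y.
          Y is a leaf — visit Y.
    At S: no right child.
  At F: go right to K.
    K is a leaf — visit K.
Full pre-order sequence: L, P, E, R, D, H, F, S, C, J, Y, K.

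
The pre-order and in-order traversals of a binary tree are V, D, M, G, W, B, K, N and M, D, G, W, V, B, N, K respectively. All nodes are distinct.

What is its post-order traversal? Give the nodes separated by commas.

The first element of pre-order is the root; it splits in-order into left and right subtrees.
Root V: left subtree has 4 nodes {M, D, G, W}, right has 3 {B, N, K}.
  Root D: left subtree has 1 node {M}, right has 2 {G, W}.
    Root G: left subtree has 0 nodes { }, right has 1 {W}.
  Root B: left subtree has 0 nodes { }, right has 2 {N, K}.
    Root K: left subtree has 1 node {N}, right has 0 { }.

M, W, G, D, N, K, B, V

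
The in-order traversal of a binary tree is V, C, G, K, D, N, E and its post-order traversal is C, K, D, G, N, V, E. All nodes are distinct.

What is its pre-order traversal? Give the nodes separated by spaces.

The last element of post-order is the root; it splits in-order into left and right subtrees.
Root E: left subtree has 6 nodes {V, C, G, K, D, N}, right has 0 { }.
  Root V: left subtree has 0 nodes { }, right has 5 {C, G, K, D, N}.
    Root N: left subtree has 4 nodes {C, G, K, D}, right has 0 { }.
      Root G: left subtree has 1 node {C}, right has 2 {K, D}.
        Root D: left subtree has 1 node {K}, right has 0 { }.

E V N G C D K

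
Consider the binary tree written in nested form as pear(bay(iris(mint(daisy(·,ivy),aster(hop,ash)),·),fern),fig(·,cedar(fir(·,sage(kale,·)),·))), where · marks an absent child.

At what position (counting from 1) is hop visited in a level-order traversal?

13

Level-order visits nodes level by level from the root, left to right within each level.
Level 0: pear
Level 1: bay, fig
Level 2: iris, fern, cedar
Level 3: mint, fir
Level 4: daisy, aster, sage
Level 5: ivy, hop, ash, kale
Full level-order sequence: pear, bay, fig, iris, fern, cedar, mint, fir, daisy, aster, sage, ivy, hop, ash, kale.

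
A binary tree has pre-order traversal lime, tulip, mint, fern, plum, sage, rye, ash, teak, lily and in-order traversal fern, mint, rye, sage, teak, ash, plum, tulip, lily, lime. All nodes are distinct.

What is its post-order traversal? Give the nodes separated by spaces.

fern rye teak ash sage plum mint lily tulip lime

The first element of pre-order is the root; it splits in-order into left and right subtrees.
Root lime: left subtree has 9 nodes {fern, mint, rye, sage, teak, ash, plum, tulip, lily}, right has 0 { }.
  Root tulip: left subtree has 7 nodes {fern, mint, rye, sage, teak, ash, plum}, right has 1 {lily}.
    Root mint: left subtree has 1 node {fern}, right has 5 {rye, sage, teak, ash, plum}.
      Root plum: left subtree has 4 nodes {rye, sage, teak, ash}, right has 0 { }.
        Root sage: left subtree has 1 node {rye}, right has 2 {teak, ash}.
          Root ash: left subtree has 1 node {teak}, right has 0 { }.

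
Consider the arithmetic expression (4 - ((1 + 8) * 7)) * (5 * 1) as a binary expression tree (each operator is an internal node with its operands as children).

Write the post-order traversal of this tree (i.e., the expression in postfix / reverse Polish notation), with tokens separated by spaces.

Post-order on an expression tree gives postfix notation: for each operator, emit left operand, right operand, then the operator.

4 1 8 + 7 * - 5 1 * *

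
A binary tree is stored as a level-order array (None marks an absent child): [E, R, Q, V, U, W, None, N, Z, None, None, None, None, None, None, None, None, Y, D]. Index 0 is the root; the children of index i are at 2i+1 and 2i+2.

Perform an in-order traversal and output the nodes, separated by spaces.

N V Y Z D R U E W Q

In-order visits the left subtree, then the node, then the right subtree.
At E: go left to R.
  At R: go left to V.
    At V: go left to N.
      N is a leaf — visit N.
    Visit V.
    At V: go right to Z.
      At Z: go left to Y.
        Y is a leaf — visit Y.
      Visit Z.
      At Z: go right to D.
        D is a leaf — visit D.
  Visit R.
  At R: go right to U.
    U is a leaf — visit U.
Visit E.
At E: go right to Q.
  At Q: go left to W.
    W is a leaf — visit W.
  Visit Q.
  At Q: no right child.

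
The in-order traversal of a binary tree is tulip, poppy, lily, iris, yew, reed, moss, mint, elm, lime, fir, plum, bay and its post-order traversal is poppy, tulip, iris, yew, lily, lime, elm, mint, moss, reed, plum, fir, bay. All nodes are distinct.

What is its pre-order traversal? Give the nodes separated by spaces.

bay fir reed lily tulip poppy yew iris moss mint elm lime plum

The last element of post-order is the root; it splits in-order into left and right subtrees.
Root bay: left subtree has 12 nodes {tulip, poppy, lily, iris, yew, reed, moss, mint, elm, lime, fir, plum}, right has 0 { }.
  Root fir: left subtree has 10 nodes {tulip, poppy, lily, iris, yew, reed, moss, mint, elm, lime}, right has 1 {plum}.
    Root reed: left subtree has 5 nodes {tulip, poppy, lily, iris, yew}, right has 4 {moss, mint, elm, lime}.
      Root lily: left subtree has 2 nodes {tulip, poppy}, right has 2 {iris, yew}.
        Root tulip: left subtree has 0 nodes { }, right has 1 {poppy}.
        Root yew: left subtree has 1 node {iris}, right has 0 { }.
      Root moss: left subtree has 0 nodes { }, right has 3 {mint, elm, lime}.
        Root mint: left subtree has 0 nodes { }, right has 2 {elm, lime}.
          Root elm: left subtree has 0 nodes { }, right has 1 {lime}.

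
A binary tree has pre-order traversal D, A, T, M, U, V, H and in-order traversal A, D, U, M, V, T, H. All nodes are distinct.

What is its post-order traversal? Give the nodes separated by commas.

A, U, V, M, H, T, D

The first element of pre-order is the root; it splits in-order into left and right subtrees.
Root D: left subtree has 1 node {A}, right has 5 {U, M, V, T, H}.
  Root T: left subtree has 3 nodes {U, M, V}, right has 1 {H}.
    Root M: left subtree has 1 node {U}, right has 1 {V}.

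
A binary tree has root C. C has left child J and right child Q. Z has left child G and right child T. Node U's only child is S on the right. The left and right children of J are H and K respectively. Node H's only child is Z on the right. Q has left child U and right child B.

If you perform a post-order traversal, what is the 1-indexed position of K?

5

Post-order visits the left subtree, then the right subtree, then the node.
At C: go left to J.
  At J: go left to H.
    At H: no left child.
    At H: go right to Z.
      At Z: go left to G.
        G is a leaf — visit G.
      At Z: go right to T.
        T is a leaf — visit T.
      Visit Z.
    Visit H.
  At J: go right to K.
    K is a leaf — visit K.
  Visit J.
At C: go right to Q.
  At Q: go left to U.
    At U: no left child.
    At U: go right to S.
      S is a leaf — visit S.
    Visit U.
  At Q: go right to B.
    B is a leaf — visit B.
  Visit Q.
Visit C.
Full post-order sequence: G, T, Z, H, K, J, S, U, B, Q, C.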